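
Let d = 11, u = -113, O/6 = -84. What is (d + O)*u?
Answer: 55709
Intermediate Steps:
O = -504 (O = 6*(-84) = -504)
(d + O)*u = (11 - 504)*(-113) = -493*(-113) = 55709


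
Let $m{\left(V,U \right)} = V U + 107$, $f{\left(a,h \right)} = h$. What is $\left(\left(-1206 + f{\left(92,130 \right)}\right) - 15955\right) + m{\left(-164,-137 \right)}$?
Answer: $5544$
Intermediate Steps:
$m{\left(V,U \right)} = 107 + U V$ ($m{\left(V,U \right)} = U V + 107 = 107 + U V$)
$\left(\left(-1206 + f{\left(92,130 \right)}\right) - 15955\right) + m{\left(-164,-137 \right)} = \left(\left(-1206 + 130\right) - 15955\right) + \left(107 - -22468\right) = \left(-1076 - 15955\right) + \left(107 + 22468\right) = -17031 + 22575 = 5544$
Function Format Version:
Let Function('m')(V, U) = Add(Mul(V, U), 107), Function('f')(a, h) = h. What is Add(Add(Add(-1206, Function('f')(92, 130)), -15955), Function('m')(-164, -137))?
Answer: 5544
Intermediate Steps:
Function('m')(V, U) = Add(107, Mul(U, V)) (Function('m')(V, U) = Add(Mul(U, V), 107) = Add(107, Mul(U, V)))
Add(Add(Add(-1206, Function('f')(92, 130)), -15955), Function('m')(-164, -137)) = Add(Add(Add(-1206, 130), -15955), Add(107, Mul(-137, -164))) = Add(Add(-1076, -15955), Add(107, 22468)) = Add(-17031, 22575) = 5544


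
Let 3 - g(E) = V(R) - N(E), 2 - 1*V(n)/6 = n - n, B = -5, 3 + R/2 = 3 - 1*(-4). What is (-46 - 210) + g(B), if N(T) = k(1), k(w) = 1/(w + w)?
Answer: -529/2 ≈ -264.50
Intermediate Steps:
R = 8 (R = -6 + 2*(3 - 1*(-4)) = -6 + 2*(3 + 4) = -6 + 2*7 = -6 + 14 = 8)
k(w) = 1/(2*w)
N(T) = ½ (N(T) = (½)/1 = (½)*1 = ½)
V(n) = 12 (V(n) = 12 - 6*(n - n) = 12 - 6*0 = 12 + 0 = 12)
g(E) = -17/2 (g(E) = 3 - (12 - 1*½) = 3 - (12 - ½) = 3 - 1*23/2 = 3 - 23/2 = -17/2)
(-46 - 210) + g(B) = (-46 - 210) - 17/2 = -256 - 17/2 = -529/2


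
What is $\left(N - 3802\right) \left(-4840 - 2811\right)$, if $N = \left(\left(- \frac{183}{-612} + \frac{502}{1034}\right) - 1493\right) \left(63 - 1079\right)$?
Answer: $- \frac{305079970484548}{26367} \approx -1.1571 \cdot 10^{10}$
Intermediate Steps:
$N = \frac{39974769682}{26367}$ ($N = \left(\left(\left(-183\right) \left(- \frac{1}{612}\right) + 502 \cdot \frac{1}{1034}\right) - 1493\right) \left(-1016\right) = \left(\left(\frac{61}{204} + \frac{251}{517}\right) - 1493\right) \left(-1016\right) = \left(\frac{82741}{105468} - 1493\right) \left(-1016\right) = \left(- \frac{157380983}{105468}\right) \left(-1016\right) = \frac{39974769682}{26367} \approx 1.5161 \cdot 10^{6}$)
$\left(N - 3802\right) \left(-4840 - 2811\right) = \left(\frac{39974769682}{26367} - 3802\right) \left(-4840 - 2811\right) = \frac{39874522348}{26367} \left(-7651\right) = - \frac{305079970484548}{26367}$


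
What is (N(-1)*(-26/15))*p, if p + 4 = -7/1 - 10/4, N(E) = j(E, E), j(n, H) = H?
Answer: -117/5 ≈ -23.400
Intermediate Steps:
N(E) = E
p = -27/2 (p = -4 + (-7/1 - 10/4) = -4 + (-7*1 - 10*¼) = -4 + (-7 - 5/2) = -4 - 19/2 = -27/2 ≈ -13.500)
(N(-1)*(-26/15))*p = -(-26)/15*(-27/2) = -1*(-26/15)*(-27/2) = (26/15)*(-27/2) = -117/5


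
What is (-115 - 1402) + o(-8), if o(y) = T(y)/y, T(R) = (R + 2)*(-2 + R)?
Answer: -3049/2 ≈ -1524.5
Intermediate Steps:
T(R) = (-2 + R)*(2 + R) (T(R) = (2 + R)*(-2 + R) = (-2 + R)*(2 + R))
o(y) = (-4 + y²)/y
(-115 - 1402) + o(-8) = (-115 - 1402) + (-8 - 4/(-8)) = -1517 + (-8 - 4*(-⅛)) = -1517 + (-8 + ½) = -1517 - 15/2 = -3049/2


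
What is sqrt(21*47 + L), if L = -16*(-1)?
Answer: sqrt(1003) ≈ 31.670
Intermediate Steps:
L = 16
sqrt(21*47 + L) = sqrt(21*47 + 16) = sqrt(987 + 16) = sqrt(1003)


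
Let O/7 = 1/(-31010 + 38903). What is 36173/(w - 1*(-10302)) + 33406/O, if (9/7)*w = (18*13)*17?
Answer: 3532171236179/93772 ≈ 3.7668e+7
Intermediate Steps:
O = 7/7893 (O = 7/(-31010 + 38903) = 7/7893 ≈ 0.00088686)
w = 3094 (w = 7*((18*13)*17)/9 = 7*(234*17)/9 = (7/9)*3978 = 3094)
36173/(w - 1*(-10302)) + 33406/O = 36173/(3094 - 1*(-10302)) + 33406/(7/7893) = 36173/(3094 + 10302) + 33406*(7893/7) = 36173/13396 + 263673558/7 = 3532171236179/93772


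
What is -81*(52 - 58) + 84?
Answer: 570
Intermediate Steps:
-81*(52 - 58) + 84 = -81*(-6) + 84 = 486 + 84 = 570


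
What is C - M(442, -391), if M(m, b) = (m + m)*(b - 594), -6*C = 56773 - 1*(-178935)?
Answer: 2494366/3 ≈ 8.3146e+5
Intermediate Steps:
C = -117854/3 (C = -(56773 - 1*(-178935))/6 = -(56773 + 178935)/6 = -⅙*235708 = -117854/3 ≈ -39285.)
M(m, b) = 2*m*(-594 + b) (M(m, b) = (2*m)*(-594 + b) = 2*m*(-594 + b))
C - M(442, -391) = -117854/3 - 2*442*(-594 - 391) = -117854/3 - 2*442*(-985) = -117854/3 - 1*(-870740) = -117854/3 + 870740 = 2494366/3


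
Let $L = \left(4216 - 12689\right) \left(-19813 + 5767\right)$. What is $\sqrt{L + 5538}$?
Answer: $12 \sqrt{826509} \approx 10910.0$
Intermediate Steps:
$L = 119011758$ ($L = \left(-8473\right) \left(-14046\right) = 119011758$)
$\sqrt{L + 5538} = \sqrt{119011758 + 5538} = \sqrt{119017296} = 12 \sqrt{826509}$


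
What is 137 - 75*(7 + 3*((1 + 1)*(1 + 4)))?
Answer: -2638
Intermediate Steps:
137 - 75*(7 + 3*((1 + 1)*(1 + 4))) = 137 - 75*(7 + 3*(2*5)) = 137 - 75*(7 + 3*10) = 137 - 75*(7 + 30) = 137 - 75*37 = 137 - 2775 = -2638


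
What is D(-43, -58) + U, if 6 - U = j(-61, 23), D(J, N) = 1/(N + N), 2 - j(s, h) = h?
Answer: 3131/116 ≈ 26.991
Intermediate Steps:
j(s, h) = 2 - h
D(J, N) = 1/(2*N)
U = 27 (U = 6 - (2 - 1*23) = 6 - (2 - 23) = 6 - 1*(-21) = 6 + 21 = 27)
D(-43, -58) + U = (½)/(-58) + 27 = (½)*(-1/58) + 27 = -1/116 + 27 = 3131/116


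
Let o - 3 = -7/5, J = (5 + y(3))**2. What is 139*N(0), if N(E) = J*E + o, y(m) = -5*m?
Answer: 1112/5 ≈ 222.40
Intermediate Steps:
J = 100 (J = (5 - 5*3)**2 = (5 - 15)**2 = (-10)**2 = 100)
o = 8/5 (o = 3 - 7/5 = 8/5 ≈ 1.6000)
N(E) = 8/5 + 100*E (N(E) = 100*E + 8/5 = 8/5 + 100*E)
139*N(0) = 139*(8/5 + 100*0) = 139*(8/5 + 0) = 139*(8/5) = 1112/5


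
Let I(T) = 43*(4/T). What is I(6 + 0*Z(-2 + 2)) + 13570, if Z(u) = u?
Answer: 40796/3 ≈ 13599.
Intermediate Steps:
I(T) = 172/T
I(6 + 0*Z(-2 + 2)) + 13570 = 172/(6 + 0*(-2 + 2)) + 13570 = 172/(6 + 0*0) + 13570 = 172/(6 + 0) + 13570 = 172/6 + 13570 = 172*(⅙) + 13570 = 86/3 + 13570 = 40796/3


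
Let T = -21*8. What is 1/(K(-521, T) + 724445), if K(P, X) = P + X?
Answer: 1/723756 ≈ 1.3817e-6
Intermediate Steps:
T = -168
1/(K(-521, T) + 724445) = 1/((-521 - 168) + 724445) = 1/(-689 + 724445) = 1/723756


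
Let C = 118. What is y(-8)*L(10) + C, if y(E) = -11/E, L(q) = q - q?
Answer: 118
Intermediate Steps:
L(q) = 0
y(-8)*L(10) + C = -11/(-8)*0 + 118 = -11*(-1/8)*0 + 118 = (11/8)*0 + 118 = 0 + 118 = 118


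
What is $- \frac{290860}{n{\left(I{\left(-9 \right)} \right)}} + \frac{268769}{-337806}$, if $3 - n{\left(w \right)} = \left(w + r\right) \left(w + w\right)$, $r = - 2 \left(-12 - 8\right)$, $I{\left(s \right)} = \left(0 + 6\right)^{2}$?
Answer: $\frac{32261451833}{615820338} \approx 52.388$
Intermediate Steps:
$I{\left(s \right)} = 36$ ($I{\left(s \right)} = 6^{2} = 36$)
$r = 40$ ($r = \left(-2\right) \left(-20\right) = 40$)
$n{\left(w \right)} = 3 - 2 w \left(40 + w\right)$ ($n{\left(w \right)} = 3 - \left(w + 40\right) \left(w + w\right) = 3 - \left(40 + w\right) 2 w = 3 - 2 w \left(40 + w\right)$)
$- \frac{290860}{n{\left(I{\left(-9 \right)} \right)}} + \frac{268769}{-337806} = - \frac{290860}{3 - 2880 - 2 \cdot 36^{2}} + \frac{268769}{-337806} = - \frac{290860}{3 - 2880 - 2592} + 268769 \left(- \frac{1}{337806}\right) = - \frac{290860}{3 - 2880 - 2592} - \frac{268769}{337806} = - \frac{290860}{-5469} - \frac{268769}{337806} = \left(-290860\right) \left(- \frac{1}{5469}\right) - \frac{268769}{337806} = \frac{290860}{5469} - \frac{268769}{337806} = \frac{32261451833}{615820338}$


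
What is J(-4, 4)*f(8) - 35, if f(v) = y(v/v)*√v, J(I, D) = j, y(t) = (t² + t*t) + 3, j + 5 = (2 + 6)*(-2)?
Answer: -35 - 210*√2 ≈ -331.98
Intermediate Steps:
j = -21 (j = -5 + (2 + 6)*(-2) = -5 + 8*(-2) = -5 - 16 = -21)
y(t) = 3 + 2*t² (y(t) = (t² + t²) + 3 = 2*t² + 3 = 3 + 2*t²)
J(I, D) = -21
f(v) = 5*√v (f(v) = (3 + 2*(v/v)²)*√v = (3 + 2*1²)*√v = (3 + 2*1)*√v = (3 + 2)*√v = 5*√v)
J(-4, 4)*f(8) - 35 = -105*√8 - 35 = -105*2*√2 - 35 = -210*√2 - 35 = -35 - 210*√2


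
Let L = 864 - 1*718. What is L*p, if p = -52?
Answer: -7592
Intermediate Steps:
L = 146 (L = 864 - 718 = 146)
L*p = 146*(-52) = -7592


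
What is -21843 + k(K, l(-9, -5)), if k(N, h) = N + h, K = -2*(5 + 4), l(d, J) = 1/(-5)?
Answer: -109306/5 ≈ -21861.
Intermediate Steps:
l(d, J) = -1/5
K = -18 (K = -2*9 = -18)
-21843 + k(K, l(-9, -5)) = -21843 + (-18 - 1/5) = -21843 - 91/5 = -109306/5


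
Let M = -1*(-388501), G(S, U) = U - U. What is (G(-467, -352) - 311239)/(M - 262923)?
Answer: -311239/125578 ≈ -2.4785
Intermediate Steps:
G(S, U) = 0
M = 388501
(G(-467, -352) - 311239)/(M - 262923) = (0 - 311239)/(388501 - 262923) = -311239/125578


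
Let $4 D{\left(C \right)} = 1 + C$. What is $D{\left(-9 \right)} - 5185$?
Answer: $-5187$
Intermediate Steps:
$D{\left(C \right)} = \frac{1}{4} + \frac{C}{4}$ ($D{\left(C \right)} = \frac{1 + C}{4} = \frac{1}{4} + \frac{C}{4}$)
$D{\left(-9 \right)} - 5185 = \left(\frac{1}{4} + \frac{1}{4} \left(-9\right)\right) - 5185 = \left(\frac{1}{4} - \frac{9}{4}\right) - 5185 = -2 - 5185 = -5187$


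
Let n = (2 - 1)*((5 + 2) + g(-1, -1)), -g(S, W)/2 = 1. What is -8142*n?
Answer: -40710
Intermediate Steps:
g(S, W) = -2 (g(S, W) = -2*1 = -2)
n = 5 (n = (2 - 1)*((5 + 2) - 2) = 1*(7 - 2) = 1*5 = 5)
-8142*n = -8142*5 = -40710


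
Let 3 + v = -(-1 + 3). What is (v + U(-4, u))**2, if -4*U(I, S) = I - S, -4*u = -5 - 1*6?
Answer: 2809/256 ≈ 10.973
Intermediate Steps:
u = 11/4 (u = -(-5 - 1*6)/4 = -(-5 - 6)/4 = -1/4*(-11) = 11/4 ≈ 2.7500)
U(I, S) = -I/4 + S/4 (U(I, S) = -(I - S)/4 = -I/4 + S/4)
v = -5 (v = -3 - (-1 + 3) = -3 - 1*2 = -3 - 2 = -5)
(v + U(-4, u))**2 = (-5 + (-1/4*(-4) + (1/4)*(11/4)))**2 = (-5 + (1 + 11/16))**2 = (-5 + 27/16)**2 = (-53/16)**2 = 2809/256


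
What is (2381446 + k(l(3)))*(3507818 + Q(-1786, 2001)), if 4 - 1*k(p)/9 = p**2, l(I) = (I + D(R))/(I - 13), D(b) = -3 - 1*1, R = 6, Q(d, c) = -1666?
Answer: 208745939042758/25 ≈ 8.3498e+12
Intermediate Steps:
D(b) = -4 (D(b) = -3 - 1 = -4)
l(I) = (-4 + I)/(-13 + I) (l(I) = (I - 4)/(I - 13) = (-4 + I)/(-13 + I))
k(p) = 36 - 9*p**2
(2381446 + k(l(3)))*(3507818 + Q(-1786, 2001)) = (2381446 + (36 - 9*(-4 + 3)**2/(-13 + 3)**2))*(3507818 - 1666) = (2381446 + (36 - 9*(-1/(-10))**2))*3506152 = (2381446 + (36 - 9*(-1/10*(-1))**2))*3506152 = (2381446 + (36 - 9*(1/10)**2))*3506152 = (2381446 + (36 - 9*1/100))*3506152 = (2381446 + (36 - 9/100))*3506152 = (2381446 + 3591/100)*3506152 = (238148191/100)*3506152 = 208745939042758/25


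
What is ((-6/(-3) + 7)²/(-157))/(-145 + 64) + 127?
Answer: 19940/157 ≈ 127.01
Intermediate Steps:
((-6/(-3) + 7)²/(-157))/(-145 + 64) + 127 = ((-6*(-⅓) + 7)²*(-1/157))/(-81) + 127 = ((2 + 7)²*(-1/157))*(-1/81) + 127 = (9²*(-1/157))*(-1/81) + 127 = (81*(-1/157))*(-1/81) + 127 = -81/157*(-1/81) + 127 = 1/157 + 127 = 19940/157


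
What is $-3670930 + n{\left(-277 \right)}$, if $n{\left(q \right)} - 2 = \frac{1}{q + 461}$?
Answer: $- \frac{675450751}{184} \approx -3.6709 \cdot 10^{6}$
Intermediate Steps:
$n{\left(q \right)} = 2 + \frac{1}{461 + q}$ ($n{\left(q \right)} = 2 + \frac{1}{q + 461} = 2 + \frac{1}{461 + q}$)
$-3670930 + n{\left(-277 \right)} = -3670930 + \frac{923 + 2 \left(-277\right)}{461 - 277} = -3670930 + \frac{923 - 554}{184} = -3670930 + \frac{1}{184} \cdot 369 = -3670930 + \frac{369}{184} = - \frac{675450751}{184}$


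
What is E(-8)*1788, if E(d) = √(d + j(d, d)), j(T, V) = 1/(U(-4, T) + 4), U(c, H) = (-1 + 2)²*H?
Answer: 894*I*√33 ≈ 5135.6*I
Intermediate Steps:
U(c, H) = H (U(c, H) = 1²*H = 1*H = H)
j(T, V) = 1/(4 + T) (j(T, V) = 1/(T + 4) = 1/(4 + T))
E(d) = √(d + 1/(4 + d))
E(-8)*1788 = √((1 - 8*(4 - 8))/(4 - 8))*1788 = √((1 - 8*(-4))/(-4))*1788 = √(-(1 + 32)/4)*1788 = √(-¼*33)*1788 = √(-33/4)*1788 = (I*√33/2)*1788 = 894*I*√33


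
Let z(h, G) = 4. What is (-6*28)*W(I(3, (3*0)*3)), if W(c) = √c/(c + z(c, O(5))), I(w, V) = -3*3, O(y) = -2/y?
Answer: 504*I/5 ≈ 100.8*I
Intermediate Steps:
I(w, V) = -9
W(c) = √c/(4 + c) (W(c) = √c/(c + 4) = √c/(4 + c))
(-6*28)*W(I(3, (3*0)*3)) = (-6*28)*(√(-9)/(4 - 9)) = -168*3*I/(-5) = -168*3*I*(-1)/5 = -(-504)*I/5 = 504*I/5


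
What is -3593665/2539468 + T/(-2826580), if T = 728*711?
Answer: -2868057642061/1794502364860 ≈ -1.5982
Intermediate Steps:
T = 517608
-3593665/2539468 + T/(-2826580) = -3593665/2539468 + 517608/(-2826580) = -3593665*1/2539468 + 517608*(-1/2826580) = -3593665/2539468 - 129402/706645 = -2868057642061/1794502364860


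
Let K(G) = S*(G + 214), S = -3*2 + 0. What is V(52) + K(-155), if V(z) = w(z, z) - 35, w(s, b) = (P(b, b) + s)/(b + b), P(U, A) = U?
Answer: -388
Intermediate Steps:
S = -6 (S = -6 + 0 = -6)
K(G) = -1284 - 6*G (K(G) = -6*(G + 214) = -6*(214 + G) = -1284 - 6*G)
w(s, b) = (b + s)/(2*b) (w(s, b) = (b + s)/(b + b) = (b + s)/((2*b)) = (b + s)*(1/(2*b)) = (b + s)/(2*b))
V(z) = -34 (V(z) = (z + z)/(2*z) - 35 = (2*z)/(2*z) - 35 = 1 - 35 = -34)
V(52) + K(-155) = -34 + (-1284 - 6*(-155)) = -34 + (-1284 + 930) = -34 - 354 = -388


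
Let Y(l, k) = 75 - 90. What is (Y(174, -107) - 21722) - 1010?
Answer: -22747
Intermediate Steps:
Y(l, k) = -15
(Y(174, -107) - 21722) - 1010 = (-15 - 21722) - 1010 = -21737 - 1010 = -22747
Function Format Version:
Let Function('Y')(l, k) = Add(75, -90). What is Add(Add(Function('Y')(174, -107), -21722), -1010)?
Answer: -22747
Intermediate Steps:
Function('Y')(l, k) = -15
Add(Add(Function('Y')(174, -107), -21722), -1010) = Add(Add(-15, -21722), -1010) = Add(-21737, -1010) = -22747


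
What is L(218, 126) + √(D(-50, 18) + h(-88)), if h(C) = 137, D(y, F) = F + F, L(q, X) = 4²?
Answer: 16 + √173 ≈ 29.153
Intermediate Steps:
L(q, X) = 16
D(y, F) = 2*F
L(218, 126) + √(D(-50, 18) + h(-88)) = 16 + √(2*18 + 137) = 16 + √(36 + 137) = 16 + √173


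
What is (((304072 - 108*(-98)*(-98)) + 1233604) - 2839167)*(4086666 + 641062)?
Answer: -11056846211344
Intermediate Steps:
(((304072 - 108*(-98)*(-98)) + 1233604) - 2839167)*(4086666 + 641062) = (((304072 + 10584*(-98)) + 1233604) - 2839167)*4727728 = (((304072 - 1037232) + 1233604) - 2839167)*4727728 = ((-733160 + 1233604) - 2839167)*4727728 = (500444 - 2839167)*4727728 = -2338723*4727728 = -11056846211344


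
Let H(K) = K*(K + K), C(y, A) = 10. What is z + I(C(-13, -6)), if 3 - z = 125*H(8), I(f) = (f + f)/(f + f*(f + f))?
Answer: -335935/21 ≈ -15997.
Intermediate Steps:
H(K) = 2*K**2 (H(K) = K*(2*K) = 2*K**2)
I(f) = 2*f/(f + 2*f**2) (I(f) = (2*f)/(f + f*(2*f)) = (2*f)/(f + 2*f**2) = 2*f/(f + 2*f**2))
z = -15997 (z = 3 - 125*2*8**2 = 3 - 125*2*64 = 3 - 125*128 = 3 - 1*16000 = 3 - 16000 = -15997)
z + I(C(-13, -6)) = -15997 + 2/(1 + 2*10) = -15997 + 2/(1 + 20) = -15997 + 2/21 = -335935/21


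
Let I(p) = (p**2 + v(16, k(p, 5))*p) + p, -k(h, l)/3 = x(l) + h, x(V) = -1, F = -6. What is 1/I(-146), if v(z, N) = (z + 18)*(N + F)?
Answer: -1/2138170 ≈ -4.6769e-7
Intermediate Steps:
k(h, l) = 3 - 3*h (k(h, l) = -3*(-1 + h) = 3 - 3*h)
v(z, N) = (-6 + N)*(18 + z) (v(z, N) = (z + 18)*(N - 6) = (18 + z)*(-6 + N) = (-6 + N)*(18 + z))
I(p) = p + p**2 + p*(-102 - 102*p) (I(p) = (p**2 + (-108 - 6*16 + 18*(3 - 3*p) + (3 - 3*p)*16)*p) + p = (p**2 + (-108 - 96 + (54 - 54*p) + (48 - 48*p))*p) + p = (p**2 + (-102 - 102*p)*p) + p = (p**2 + p*(-102 - 102*p)) + p = p + p**2 + p*(-102 - 102*p))
1/I(-146) = 1/(-101*(-146)*(1 - 146)) = 1/(-101*(-146)*(-145)) = 1/(-2138170) = -1/2138170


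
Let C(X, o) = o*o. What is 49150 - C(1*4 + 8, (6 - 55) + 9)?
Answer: 47550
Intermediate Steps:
C(X, o) = o²
49150 - C(1*4 + 8, (6 - 55) + 9) = 49150 - ((6 - 55) + 9)² = 49150 - (-49 + 9)² = 49150 - 1*(-40)² = 49150 - 1*1600 = 49150 - 1600 = 47550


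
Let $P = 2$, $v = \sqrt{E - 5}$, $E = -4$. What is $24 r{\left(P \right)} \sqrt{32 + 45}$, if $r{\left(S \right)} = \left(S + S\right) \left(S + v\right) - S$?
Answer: $\sqrt{77} \left(144 + 288 i\right) \approx 1263.6 + 2527.2 i$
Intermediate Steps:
$v = 3 i$ ($v = \sqrt{-4 - 5} = \sqrt{-9} = 3 i \approx 3.0 i$)
$r{\left(S \right)} = - S + 2 S \left(S + 3 i\right)$ ($r{\left(S \right)} = \left(S + S\right) \left(S + 3 i\right) - S = 2 S \left(S + 3 i\right) - S = - S + 2 S \left(S + 3 i\right)$)
$24 r{\left(P \right)} \sqrt{32 + 45} = 24 \cdot 2 \left(-1 + 2 \cdot 2 + 6 i\right) \sqrt{32 + 45} = 24 \cdot 2 \left(-1 + 4 + 6 i\right) \sqrt{77} = 24 \cdot 2 \left(3 + 6 i\right) \sqrt{77} = 24 \left(6 + 12 i\right) \sqrt{77} = \left(144 + 288 i\right) \sqrt{77} = \sqrt{77} \left(144 + 288 i\right)$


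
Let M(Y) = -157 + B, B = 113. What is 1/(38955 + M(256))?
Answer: 1/38911 ≈ 2.5700e-5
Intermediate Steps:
M(Y) = -44 (M(Y) = -157 + 113 = -44)
1/(38955 + M(256)) = 1/(38955 - 44) = 1/38911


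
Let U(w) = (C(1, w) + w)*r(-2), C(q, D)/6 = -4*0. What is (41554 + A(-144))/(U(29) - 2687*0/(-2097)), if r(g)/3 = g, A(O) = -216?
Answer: -20669/87 ≈ -237.57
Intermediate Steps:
C(q, D) = 0 (C(q, D) = 6*(-4*0) = 6*0 = 0)
r(g) = 3*g
U(w) = -6*w (U(w) = (0 + w)*(3*(-2)) = w*(-6) = -6*w)
(41554 + A(-144))/(U(29) - 2687*0/(-2097)) = (41554 - 216)/(-6*29 - 2687*0/(-2097)) = 41338/(-174 + 0*(-1/2097)) = 41338/(-174 + 0) = 41338/(-174) = 41338*(-1/174) = -20669/87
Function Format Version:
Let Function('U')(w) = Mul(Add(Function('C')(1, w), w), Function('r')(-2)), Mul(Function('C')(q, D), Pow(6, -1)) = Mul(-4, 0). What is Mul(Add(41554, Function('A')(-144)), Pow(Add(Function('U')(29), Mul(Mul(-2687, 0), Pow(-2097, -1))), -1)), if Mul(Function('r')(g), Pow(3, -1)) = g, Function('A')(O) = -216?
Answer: Rational(-20669, 87) ≈ -237.57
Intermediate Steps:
Function('C')(q, D) = 0 (Function('C')(q, D) = Mul(6, Mul(-4, 0)) = Mul(6, 0) = 0)
Function('r')(g) = Mul(3, g)
Function('U')(w) = Mul(-6, w) (Function('U')(w) = Mul(Add(0, w), Mul(3, -2)) = Mul(w, -6) = Mul(-6, w))
Mul(Add(41554, Function('A')(-144)), Pow(Add(Function('U')(29), Mul(Mul(-2687, 0), Pow(-2097, -1))), -1)) = Mul(Add(41554, -216), Pow(Add(Mul(-6, 29), Mul(Mul(-2687, 0), Pow(-2097, -1))), -1)) = Mul(41338, Pow(Add(-174, Mul(0, Rational(-1, 2097))), -1)) = Mul(41338, Pow(Add(-174, 0), -1)) = Mul(41338, Pow(-174, -1)) = Mul(41338, Rational(-1, 174)) = Rational(-20669, 87)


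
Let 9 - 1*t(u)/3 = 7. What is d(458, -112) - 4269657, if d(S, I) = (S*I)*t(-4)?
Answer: -4577433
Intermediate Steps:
t(u) = 6 (t(u) = 27 - 3*7 = 27 - 21 = 6)
d(S, I) = 6*I*S (d(S, I) = (S*I)*6 = (I*S)*6 = 6*I*S)
d(458, -112) - 4269657 = 6*(-112)*458 - 4269657 = -307776 - 4269657 = -4577433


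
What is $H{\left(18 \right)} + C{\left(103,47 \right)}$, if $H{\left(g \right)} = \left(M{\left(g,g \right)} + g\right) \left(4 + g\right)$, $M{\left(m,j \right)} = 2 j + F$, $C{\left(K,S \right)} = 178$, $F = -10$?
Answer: $1146$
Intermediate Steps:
$M{\left(m,j \right)} = -10 + 2 j$ ($M{\left(m,j \right)} = 2 j - 10 = -10 + 2 j$)
$H{\left(g \right)} = \left(-10 + 3 g\right) \left(4 + g\right)$ ($H{\left(g \right)} = \left(\left(-10 + 2 g\right) + g\right) \left(4 + g\right) = \left(-10 + 3 g\right) \left(4 + g\right)$)
$H{\left(18 \right)} + C{\left(103,47 \right)} = \left(-40 + 2 \cdot 18 + 3 \cdot 18^{2}\right) + 178 = \left(-40 + 36 + 3 \cdot 324\right) + 178 = \left(-40 + 36 + 972\right) + 178 = 968 + 178 = 1146$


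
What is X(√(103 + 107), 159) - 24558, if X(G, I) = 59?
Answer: -24499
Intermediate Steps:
X(√(103 + 107), 159) - 24558 = 59 - 24558 = -24499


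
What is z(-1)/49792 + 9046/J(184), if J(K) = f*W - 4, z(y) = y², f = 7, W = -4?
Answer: -14075575/49792 ≈ -282.69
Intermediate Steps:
J(K) = -32 (J(K) = 7*(-4) - 4 = -28 - 4 = -32)
z(-1)/49792 + 9046/J(184) = (-1)²/49792 + 9046/(-32) = 1*(1/49792) + 9046*(-1/32) = 1/49792 - 4523/16 = -14075575/49792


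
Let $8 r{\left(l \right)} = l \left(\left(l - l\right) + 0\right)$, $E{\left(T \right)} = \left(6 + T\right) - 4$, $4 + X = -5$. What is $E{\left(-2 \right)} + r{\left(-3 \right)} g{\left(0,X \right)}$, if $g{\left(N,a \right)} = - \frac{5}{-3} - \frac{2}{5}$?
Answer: $0$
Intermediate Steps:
$X = -9$ ($X = -4 - 5 = -9$)
$g{\left(N,a \right)} = \frac{19}{15}$ ($g{\left(N,a \right)} = \left(-5\right) \left(- \frac{1}{3}\right) - \frac{2}{5} = \frac{5}{3} - \frac{2}{5} = \frac{19}{15}$)
$E{\left(T \right)} = 2 + T$
$r{\left(l \right)} = 0$ ($r{\left(l \right)} = \frac{l \left(\left(l - l\right) + 0\right)}{8} = \frac{l \left(0 + 0\right)}{8} = \frac{l 0}{8} = \frac{1}{8} \cdot 0 = 0$)
$E{\left(-2 \right)} + r{\left(-3 \right)} g{\left(0,X \right)} = \left(2 - 2\right) + 0 \cdot \frac{19}{15} = 0 + 0 = 0$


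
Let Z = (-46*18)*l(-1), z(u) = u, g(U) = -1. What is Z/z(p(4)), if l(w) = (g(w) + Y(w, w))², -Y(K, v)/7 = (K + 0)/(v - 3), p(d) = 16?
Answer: -25047/64 ≈ -391.36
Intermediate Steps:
Y(K, v) = -7*K/(-3 + v) (Y(K, v) = -7*(K + 0)/(v - 3) = -7*K/(-3 + v))
l(w) = (-1 - 7*w/(-3 + w))²
Z = -25047/4 (Z = (-46*18)*((-3 + 8*(-1))²/(-3 - 1)²) = -828*(-3 - 8)²/(-4)² = -207*(-11)²/4 = -207*121/4 = -828*121/16 = -25047/4 ≈ -6261.8)
Z/z(p(4)) = -25047/4/16 = -25047/4*1/16 = -25047/64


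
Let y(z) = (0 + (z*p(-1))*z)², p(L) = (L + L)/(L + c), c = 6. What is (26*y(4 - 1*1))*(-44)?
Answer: -370656/25 ≈ -14826.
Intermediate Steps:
p(L) = 2*L/(6 + L) (p(L) = (L + L)/(L + 6) = (2*L)/(6 + L) = 2*L/(6 + L))
y(z) = 4*z⁴/25 (y(z) = (0 + (z*(2*(-1)/(6 - 1)))*z)² = (0 + (z*(2*(-1)/5))*z)² = (0 + (z*(2*(-1)*(⅕)))*z)² = (0 + (z*(-⅖))*z)² = (0 + (-2*z/5)*z)² = (0 - 2*z²/5)² = (-2*z²/5)² = 4*z⁴/25)
(26*y(4 - 1*1))*(-44) = (26*(4*(4 - 1*1)⁴/25))*(-44) = (26*(4*(4 - 1)⁴/25))*(-44) = (26*((4/25)*3⁴))*(-44) = (26*((4/25)*81))*(-44) = (26*(324/25))*(-44) = (8424/25)*(-44) = -370656/25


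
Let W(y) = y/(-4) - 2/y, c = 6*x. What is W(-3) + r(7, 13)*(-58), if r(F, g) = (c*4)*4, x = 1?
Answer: -66799/12 ≈ -5566.6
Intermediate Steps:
c = 6 (c = 6*1 = 6)
W(y) = -2/y - y/4 (W(y) = y*(-¼) - 2/y = -y/4 - 2/y = -2/y - y/4)
r(F, g) = 96 (r(F, g) = (6*4)*4 = 24*4 = 96)
W(-3) + r(7, 13)*(-58) = (-2/(-3) - ¼*(-3)) + 96*(-58) = (-2*(-⅓) + ¾) - 5568 = (⅔ + ¾) - 5568 = 17/12 - 5568 = -66799/12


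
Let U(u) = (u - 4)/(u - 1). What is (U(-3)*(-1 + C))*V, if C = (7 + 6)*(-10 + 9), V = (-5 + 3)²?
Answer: -98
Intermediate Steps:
V = 4 (V = (-2)² = 4)
C = -13 (C = 13*(-1) = -13)
U(u) = (-4 + u)/(-1 + u)
(U(-3)*(-1 + C))*V = (((-4 - 3)/(-1 - 3))*(-1 - 13))*4 = ((-7/(-4))*(-14))*4 = (-¼*(-7)*(-14))*4 = ((7/4)*(-14))*4 = -49/2*4 = -98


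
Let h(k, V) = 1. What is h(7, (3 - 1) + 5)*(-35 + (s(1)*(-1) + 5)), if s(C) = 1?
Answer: -31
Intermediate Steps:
h(7, (3 - 1) + 5)*(-35 + (s(1)*(-1) + 5)) = 1*(-35 + (1*(-1) + 5)) = 1*(-35 + (-1 + 5)) = 1*(-35 + 4) = 1*(-31) = -31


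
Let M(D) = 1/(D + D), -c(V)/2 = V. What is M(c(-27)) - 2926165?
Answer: -316025819/108 ≈ -2.9262e+6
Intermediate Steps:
c(V) = -2*V
M(D) = 1/(2*D)
M(c(-27)) - 2926165 = 1/(2*((-2*(-27)))) - 2926165 = (1/2)/54 - 2926165 = (1/2)*(1/54) - 2926165 = 1/108 - 2926165 = -316025819/108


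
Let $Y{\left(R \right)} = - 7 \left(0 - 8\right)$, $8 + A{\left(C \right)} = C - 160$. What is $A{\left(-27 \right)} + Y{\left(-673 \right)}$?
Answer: $-139$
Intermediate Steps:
$A{\left(C \right)} = -168 + C$ ($A{\left(C \right)} = -8 + \left(C - 160\right) = -8 + \left(-160 + C\right) = -168 + C$)
$Y{\left(R \right)} = 56$ ($Y{\left(R \right)} = \left(-7\right) \left(-8\right) = 56$)
$A{\left(-27 \right)} + Y{\left(-673 \right)} = \left(-168 - 27\right) + 56 = -195 + 56 = -139$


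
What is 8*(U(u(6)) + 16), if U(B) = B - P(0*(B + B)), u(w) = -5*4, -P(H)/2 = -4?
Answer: -96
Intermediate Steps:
P(H) = 8 (P(H) = -2*(-4) = 8)
u(w) = -20
U(B) = -8 + B (U(B) = B - 1*8 = B - 8 = -8 + B)
8*(U(u(6)) + 16) = 8*((-8 - 20) + 16) = 8*(-28 + 16) = 8*(-12) = -96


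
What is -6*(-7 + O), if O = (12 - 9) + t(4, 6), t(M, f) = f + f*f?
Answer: -228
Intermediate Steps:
t(M, f) = f + f²
O = 45 (O = (12 - 9) + 6*(1 + 6) = 3 + 6*7 = 3 + 42 = 45)
-6*(-7 + O) = -6*(-7 + 45) = -6*38 = -228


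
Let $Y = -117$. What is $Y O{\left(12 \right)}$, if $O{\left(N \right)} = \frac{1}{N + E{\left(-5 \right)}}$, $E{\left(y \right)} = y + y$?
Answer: $- \frac{117}{2} \approx -58.5$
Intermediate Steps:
$E{\left(y \right)} = 2 y$
$O{\left(N \right)} = \frac{1}{-10 + N}$ ($O{\left(N \right)} = \frac{1}{N + 2 \left(-5\right)} = \frac{1}{N - 10} = \frac{1}{-10 + N}$)
$Y O{\left(12 \right)} = - \frac{117}{-10 + 12} = - \frac{117}{2}$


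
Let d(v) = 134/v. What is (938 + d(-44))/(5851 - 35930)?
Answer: -20569/661738 ≈ -0.031083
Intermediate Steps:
(938 + d(-44))/(5851 - 35930) = (938 + 134/(-44))/(5851 - 35930) = (938 + 134*(-1/44))/(-30079) = (938 - 67/22)*(-1/30079) = (20569/22)*(-1/30079) = -20569/661738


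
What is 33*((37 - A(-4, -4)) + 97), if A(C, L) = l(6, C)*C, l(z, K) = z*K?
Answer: 1254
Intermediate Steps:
l(z, K) = K*z
A(C, L) = 6*C² (A(C, L) = (C*6)*C = (6*C)*C = 6*C²)
33*((37 - A(-4, -4)) + 97) = 33*((37 - 6*(-4)²) + 97) = 33*((37 - 6*16) + 97) = 33*((37 - 1*96) + 97) = 33*((37 - 96) + 97) = 33*(-59 + 97) = 33*38 = 1254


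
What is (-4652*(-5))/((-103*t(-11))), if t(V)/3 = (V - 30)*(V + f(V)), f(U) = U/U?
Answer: -2326/12669 ≈ -0.18360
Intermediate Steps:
f(U) = 1
t(V) = 3*(1 + V)*(-30 + V) (t(V) = 3*((V - 30)*(V + 1)) = 3*((-30 + V)*(1 + V)) = 3*((1 + V)*(-30 + V)) = 3*(1 + V)*(-30 + V))
(-4652*(-5))/((-103*t(-11))) = (-4652*(-5))/((-103*(-90 - 87*(-11) + 3*(-11)**2))) = 23260/((-103*(-90 + 957 + 3*121))) = 23260/((-103*(-90 + 957 + 363))) = 23260/((-103*1230)) = 23260/(-126690) = 23260*(-1/126690) = -2326/12669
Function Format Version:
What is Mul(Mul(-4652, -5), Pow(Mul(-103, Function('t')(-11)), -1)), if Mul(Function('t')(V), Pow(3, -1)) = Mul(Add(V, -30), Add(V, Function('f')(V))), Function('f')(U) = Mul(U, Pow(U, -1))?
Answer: Rational(-2326, 12669) ≈ -0.18360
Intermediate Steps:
Function('f')(U) = 1
Function('t')(V) = Mul(3, Add(1, V), Add(-30, V)) (Function('t')(V) = Mul(3, Mul(Add(V, -30), Add(V, 1))) = Mul(3, Mul(Add(-30, V), Add(1, V))) = Mul(3, Mul(Add(1, V), Add(-30, V))) = Mul(3, Add(1, V), Add(-30, V)))
Mul(Mul(-4652, -5), Pow(Mul(-103, Function('t')(-11)), -1)) = Mul(Mul(-4652, -5), Pow(Mul(-103, Add(-90, Mul(-87, -11), Mul(3, Pow(-11, 2)))), -1)) = Mul(23260, Pow(Mul(-103, Add(-90, 957, Mul(3, 121))), -1)) = Mul(23260, Pow(Mul(-103, Add(-90, 957, 363)), -1)) = Mul(23260, Pow(Mul(-103, 1230), -1)) = Mul(23260, Pow(-126690, -1)) = Mul(23260, Rational(-1, 126690)) = Rational(-2326, 12669)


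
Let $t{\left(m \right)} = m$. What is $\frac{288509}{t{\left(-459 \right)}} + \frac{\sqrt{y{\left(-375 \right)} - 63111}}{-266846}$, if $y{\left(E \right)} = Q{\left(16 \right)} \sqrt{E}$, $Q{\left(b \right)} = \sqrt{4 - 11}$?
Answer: $- \frac{288509}{459} - \frac{i \sqrt{63111 + 5 \sqrt{105}}}{266846} \approx -628.56 - 0.00094182 i$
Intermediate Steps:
$Q{\left(b \right)} = i \sqrt{7}$ ($Q{\left(b \right)} = \sqrt{-7} = i \sqrt{7}$)
$y{\left(E \right)} = i \sqrt{7} \sqrt{E}$
$\frac{288509}{t{\left(-459 \right)}} + \frac{\sqrt{y{\left(-375 \right)} - 63111}}{-266846} = \frac{288509}{-459} + \frac{\sqrt{i \sqrt{7} \sqrt{-375} - 63111}}{-266846} = 288509 \left(- \frac{1}{459}\right) + \sqrt{i \sqrt{7} \cdot 5 i \sqrt{15} - 63111} \left(- \frac{1}{266846}\right) = - \frac{288509}{459} + \sqrt{- 5 \sqrt{105} - 63111} \left(- \frac{1}{266846}\right) = - \frac{288509}{459} + \sqrt{-63111 - 5 \sqrt{105}} \left(- \frac{1}{266846}\right) = - \frac{288509}{459} - \frac{\sqrt{-63111 - 5 \sqrt{105}}}{266846}$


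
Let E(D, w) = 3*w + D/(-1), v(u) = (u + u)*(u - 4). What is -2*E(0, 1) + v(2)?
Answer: -14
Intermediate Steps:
v(u) = 2*u*(-4 + u) (v(u) = (2*u)*(-4 + u) = 2*u*(-4 + u))
E(D, w) = -D + 3*w (E(D, w) = 3*w + D*(-1) = 3*w - D = -D + 3*w)
-2*E(0, 1) + v(2) = -2*(-1*0 + 3*1) + 2*2*(-4 + 2) = -2*(0 + 3) + 2*2*(-2) = -2*3 - 8 = -6 - 8 = -14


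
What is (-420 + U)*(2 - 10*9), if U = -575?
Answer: 87560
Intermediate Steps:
(-420 + U)*(2 - 10*9) = (-420 - 575)*(2 - 10*9) = -995*(2 - 90) = -995*(-88) = 87560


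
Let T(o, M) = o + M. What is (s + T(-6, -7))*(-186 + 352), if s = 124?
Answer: 18426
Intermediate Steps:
T(o, M) = M + o
(s + T(-6, -7))*(-186 + 352) = (124 + (-7 - 6))*(-186 + 352) = (124 - 13)*166 = 111*166 = 18426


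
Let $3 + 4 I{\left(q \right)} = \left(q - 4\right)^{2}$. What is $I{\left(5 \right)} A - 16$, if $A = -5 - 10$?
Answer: $- \frac{17}{2} \approx -8.5$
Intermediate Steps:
$A = -15$
$I{\left(q \right)} = - \frac{3}{4} + \frac{\left(-4 + q\right)^{2}}{4}$ ($I{\left(q \right)} = - \frac{3}{4} + \frac{\left(q - 4\right)^{2}}{4} = - \frac{3}{4} + \frac{\left(-4 + q\right)^{2}}{4}$)
$I{\left(5 \right)} A - 16 = \left(- \frac{3}{4} + \frac{\left(-4 + 5\right)^{2}}{4}\right) \left(-15\right) - 16 = \left(- \frac{3}{4} + \frac{1^{2}}{4}\right) \left(-15\right) - 16 = \left(- \frac{3}{4} + \frac{1}{4} \cdot 1\right) \left(-15\right) - 16 = \left(- \frac{3}{4} + \frac{1}{4}\right) \left(-15\right) - 16 = \left(- \frac{1}{2}\right) \left(-15\right) - 16 = \frac{15}{2} - 16 = - \frac{17}{2}$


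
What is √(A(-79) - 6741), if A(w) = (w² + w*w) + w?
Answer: √5662 ≈ 75.246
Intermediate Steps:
A(w) = w + 2*w² (A(w) = (w² + w²) + w = 2*w² + w = w + 2*w²)
√(A(-79) - 6741) = √(-79*(1 + 2*(-79)) - 6741) = √(-79*(1 - 158) - 6741) = √(-79*(-157) - 6741) = √(12403 - 6741) = √5662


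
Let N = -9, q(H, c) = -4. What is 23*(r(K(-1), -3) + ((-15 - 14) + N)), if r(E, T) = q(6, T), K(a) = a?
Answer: -966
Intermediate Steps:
r(E, T) = -4
23*(r(K(-1), -3) + ((-15 - 14) + N)) = 23*(-4 + ((-15 - 14) - 9)) = 23*(-4 + (-29 - 9)) = 23*(-4 - 38) = 23*(-42) = -966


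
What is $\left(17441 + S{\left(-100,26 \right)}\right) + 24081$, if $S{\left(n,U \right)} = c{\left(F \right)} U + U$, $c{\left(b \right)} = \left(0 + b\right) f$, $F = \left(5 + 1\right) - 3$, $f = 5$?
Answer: $41938$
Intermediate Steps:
$F = 3$ ($F = 6 - 3 = 3$)
$c{\left(b \right)} = 5 b$ ($c{\left(b \right)} = \left(0 + b\right) 5 = b 5 = 5 b$)
$S{\left(n,U \right)} = 16 U$ ($S{\left(n,U \right)} = 5 \cdot 3 U + U = 15 U + U = 16 U$)
$\left(17441 + S{\left(-100,26 \right)}\right) + 24081 = \left(17441 + 16 \cdot 26\right) + 24081 = \left(17441 + 416\right) + 24081 = 17857 + 24081 = 41938$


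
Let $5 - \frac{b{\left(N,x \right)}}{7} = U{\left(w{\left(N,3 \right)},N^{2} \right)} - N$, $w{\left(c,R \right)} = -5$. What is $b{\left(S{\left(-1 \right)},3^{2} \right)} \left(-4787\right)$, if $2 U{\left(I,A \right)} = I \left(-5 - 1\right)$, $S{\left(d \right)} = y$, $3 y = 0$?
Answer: $335090$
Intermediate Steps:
$y = 0$ ($y = \frac{1}{3} \cdot 0 = 0$)
$S{\left(d \right)} = 0$
$U{\left(I,A \right)} = - 3 I$ ($U{\left(I,A \right)} = \frac{I \left(-5 - 1\right)}{2} = \frac{I \left(-6\right)}{2} = \frac{\left(-6\right) I}{2} = - 3 I$)
$b{\left(N,x \right)} = -70 + 7 N$ ($b{\left(N,x \right)} = 35 - 7 \left(\left(-3\right) \left(-5\right) - N\right) = 35 - 7 \left(15 - N\right) = 35 + \left(-105 + 7 N\right) = -70 + 7 N$)
$b{\left(S{\left(-1 \right)},3^{2} \right)} \left(-4787\right) = \left(-70 + 7 \cdot 0\right) \left(-4787\right) = \left(-70 + 0\right) \left(-4787\right) = \left(-70\right) \left(-4787\right) = 335090$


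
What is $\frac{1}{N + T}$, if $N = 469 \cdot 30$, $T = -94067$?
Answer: $- \frac{1}{79997} \approx -1.25 \cdot 10^{-5}$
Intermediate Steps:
$N = 14070$
$\frac{1}{N + T} = \frac{1}{14070 - 94067} = \frac{1}{-79997} = - \frac{1}{79997}$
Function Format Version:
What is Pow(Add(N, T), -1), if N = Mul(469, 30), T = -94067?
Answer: Rational(-1, 79997) ≈ -1.2500e-5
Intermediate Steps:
N = 14070
Pow(Add(N, T), -1) = Pow(Add(14070, -94067), -1) = Pow(-79997, -1) = Rational(-1, 79997)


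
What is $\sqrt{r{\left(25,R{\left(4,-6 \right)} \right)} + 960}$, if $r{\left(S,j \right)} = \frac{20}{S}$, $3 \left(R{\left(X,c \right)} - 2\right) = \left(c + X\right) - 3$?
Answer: $\frac{2 \sqrt{6005}}{5} \approx 30.997$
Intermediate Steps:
$R{\left(X,c \right)} = 1 + \frac{X}{3} + \frac{c}{3}$ ($R{\left(X,c \right)} = 2 + \frac{\left(c + X\right) - 3}{3} = 2 + \frac{\left(X + c\right) - 3}{3} = 2 + \frac{-3 + X + c}{3} = 2 + \left(-1 + \frac{X}{3} + \frac{c}{3}\right) = 1 + \frac{X}{3} + \frac{c}{3}$)
$\sqrt{r{\left(25,R{\left(4,-6 \right)} \right)} + 960} = \sqrt{\frac{20}{25} + 960} = \sqrt{20 \cdot \frac{1}{25} + 960} = \sqrt{\frac{4}{5} + 960} = \sqrt{\frac{4804}{5}} = \frac{2 \sqrt{6005}}{5}$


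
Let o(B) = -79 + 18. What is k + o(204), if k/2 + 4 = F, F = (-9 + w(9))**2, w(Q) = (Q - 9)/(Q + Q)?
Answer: 93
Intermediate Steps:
w(Q) = (-9 + Q)/(2*Q) (w(Q) = (-9 + Q)/((2*Q)) = (-9 + Q)*(1/(2*Q)) = (-9 + Q)/(2*Q))
F = 81 (F = (-9 + (1/2)*(-9 + 9)/9)**2 = (-9 + (1/2)*(1/9)*0)**2 = (-9 + 0)**2 = (-9)**2 = 81)
o(B) = -61
k = 154 (k = -8 + 2*81 = -8 + 162 = 154)
k + o(204) = 154 - 61 = 93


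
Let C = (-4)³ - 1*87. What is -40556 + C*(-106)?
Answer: -24550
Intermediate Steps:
C = -151 (C = -64 - 87 = -151)
-40556 + C*(-106) = -40556 - 151*(-106) = -40556 + 16006 = -24550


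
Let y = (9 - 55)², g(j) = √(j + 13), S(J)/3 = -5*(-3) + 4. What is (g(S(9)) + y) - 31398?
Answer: -29282 + √70 ≈ -29274.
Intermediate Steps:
S(J) = 57 (S(J) = 3*(-5*(-3) + 4) = 3*(15 + 4) = 3*19 = 57)
g(j) = √(13 + j)
y = 2116 (y = (-46)² = 2116)
(g(S(9)) + y) - 31398 = (√(13 + 57) + 2116) - 31398 = (√70 + 2116) - 31398 = (2116 + √70) - 31398 = -29282 + √70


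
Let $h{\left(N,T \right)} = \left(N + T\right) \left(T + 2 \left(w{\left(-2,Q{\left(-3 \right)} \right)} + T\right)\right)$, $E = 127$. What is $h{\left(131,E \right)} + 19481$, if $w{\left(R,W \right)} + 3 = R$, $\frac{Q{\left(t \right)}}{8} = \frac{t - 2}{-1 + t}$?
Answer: $115199$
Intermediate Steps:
$Q{\left(t \right)} = \frac{8 \left(-2 + t\right)}{-1 + t}$ ($Q{\left(t \right)} = 8 \frac{t - 2}{-1 + t} = 8 \frac{-2 + t}{-1 + t} = \frac{8 \left(-2 + t\right)}{-1 + t}$)
$w{\left(R,W \right)} = -3 + R$
$h{\left(N,T \right)} = \left(-10 + 3 T\right) \left(N + T\right)$ ($h{\left(N,T \right)} = \left(N + T\right) \left(T + 2 \left(\left(-3 - 2\right) + T\right)\right) = \left(N + T\right) \left(T + 2 \left(-5 + T\right)\right) = \left(N + T\right) \left(T + \left(-10 + 2 T\right)\right) = \left(N + T\right) \left(-10 + 3 T\right) = \left(-10 + 3 T\right) \left(N + T\right)$)
$h{\left(131,E \right)} + 19481 = \left(\left(-10\right) 131 - 1270 + 3 \cdot 127^{2} + 3 \cdot 131 \cdot 127\right) + 19481 = \left(-1310 - 1270 + 3 \cdot 16129 + 49911\right) + 19481 = \left(-1310 - 1270 + 48387 + 49911\right) + 19481 = 95718 + 19481 = 115199$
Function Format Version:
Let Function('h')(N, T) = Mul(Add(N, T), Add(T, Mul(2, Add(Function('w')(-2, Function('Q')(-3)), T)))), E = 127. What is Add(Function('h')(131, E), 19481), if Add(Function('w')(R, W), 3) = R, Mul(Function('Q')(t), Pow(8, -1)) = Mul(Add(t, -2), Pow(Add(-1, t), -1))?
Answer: 115199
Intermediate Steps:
Function('Q')(t) = Mul(8, Pow(Add(-1, t), -1), Add(-2, t)) (Function('Q')(t) = Mul(8, Mul(Add(t, -2), Pow(Add(-1, t), -1))) = Mul(8, Mul(Add(-2, t), Pow(Add(-1, t), -1))) = Mul(8, Mul(Pow(Add(-1, t), -1), Add(-2, t))) = Mul(8, Pow(Add(-1, t), -1), Add(-2, t)))
Function('w')(R, W) = Add(-3, R)
Function('h')(N, T) = Mul(Add(-10, Mul(3, T)), Add(N, T)) (Function('h')(N, T) = Mul(Add(N, T), Add(T, Mul(2, Add(Add(-3, -2), T)))) = Mul(Add(N, T), Add(T, Mul(2, Add(-5, T)))) = Mul(Add(N, T), Add(T, Add(-10, Mul(2, T)))) = Mul(Add(N, T), Add(-10, Mul(3, T))) = Mul(Add(-10, Mul(3, T)), Add(N, T)))
Add(Function('h')(131, E), 19481) = Add(Add(Mul(-10, 131), Mul(-10, 127), Mul(3, Pow(127, 2)), Mul(3, 131, 127)), 19481) = Add(Add(-1310, -1270, Mul(3, 16129), 49911), 19481) = Add(Add(-1310, -1270, 48387, 49911), 19481) = Add(95718, 19481) = 115199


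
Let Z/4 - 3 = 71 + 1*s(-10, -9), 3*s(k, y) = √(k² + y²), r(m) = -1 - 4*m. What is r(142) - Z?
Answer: -865 - 4*√181/3 ≈ -882.94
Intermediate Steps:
s(k, y) = √(k² + y²)/3
Z = 296 + 4*√181/3 (Z = 12 + 4*(71 + 1*(√((-10)² + (-9)²)/3)) = 12 + 4*(71 + 1*(√(100 + 81)/3)) = 12 + 4*(71 + 1*(√181/3)) = 12 + 4*(71 + √181/3) = 12 + (284 + 4*√181/3) = 296 + 4*√181/3 ≈ 313.94)
r(142) - Z = (-1 - 4*142) - (296 + 4*√181/3) = (-1 - 568) + (-296 - 4*√181/3) = -569 + (-296 - 4*√181/3) = -865 - 4*√181/3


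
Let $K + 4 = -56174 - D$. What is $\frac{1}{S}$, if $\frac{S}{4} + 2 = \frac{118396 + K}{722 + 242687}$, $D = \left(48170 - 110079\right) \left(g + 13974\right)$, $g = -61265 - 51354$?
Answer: $- \frac{243409}{24429751620} \approx -9.9636 \cdot 10^{-6}$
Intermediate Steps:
$g = -112619$
$D = 6107013305$ ($D = \left(48170 - 110079\right) \left(-112619 + 13974\right) = \left(-61909\right) \left(-98645\right) = 6107013305$)
$K = -6107069483$ ($K = -4 - 6107069479 = -6107069483$)
$S = - \frac{24429751620}{243409}$ ($S = -8 + 4 \frac{118396 - 6107069483}{722 + 242687} = -8 + 4 \left(- \frac{6106951087}{243409}\right) = -8 - \frac{24427804348}{243409} = - \frac{24429751620}{243409} \approx -1.0037 \cdot 10^{5}$)
$\frac{1}{S} = \frac{1}{- \frac{24429751620}{243409}} = - \frac{243409}{24429751620}$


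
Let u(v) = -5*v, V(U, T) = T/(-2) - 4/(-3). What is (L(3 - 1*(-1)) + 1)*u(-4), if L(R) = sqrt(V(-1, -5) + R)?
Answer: 20 + 10*sqrt(282)/3 ≈ 75.976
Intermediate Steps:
V(U, T) = 4/3 - T/2 (V(U, T) = T*(-1/2) - 4*(-1/3) = -T/2 + 4/3 = 4/3 - T/2)
L(R) = sqrt(23/6 + R) (L(R) = sqrt((4/3 - 1/2*(-5)) + R) = sqrt((4/3 + 5/2) + R) = sqrt(23/6 + R))
(L(3 - 1*(-1)) + 1)*u(-4) = (sqrt(138 + 36*(3 - 1*(-1)))/6 + 1)*(-5*(-4)) = (sqrt(138 + 36*(3 + 1))/6 + 1)*20 = (sqrt(138 + 36*4)/6 + 1)*20 = (sqrt(138 + 144)/6 + 1)*20 = (sqrt(282)/6 + 1)*20 = (1 + sqrt(282)/6)*20 = 20 + 10*sqrt(282)/3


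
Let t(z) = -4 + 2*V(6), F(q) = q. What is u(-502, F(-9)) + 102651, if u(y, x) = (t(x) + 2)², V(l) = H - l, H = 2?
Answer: 102751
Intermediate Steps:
V(l) = 2 - l
t(z) = -12 (t(z) = -4 + 2*(2 - 1*6) = -4 + 2*(2 - 6) = -4 + 2*(-4) = -4 - 8 = -12)
u(y, x) = 100 (u(y, x) = (-12 + 2)² = (-10)² = 100)
u(-502, F(-9)) + 102651 = 100 + 102651 = 102751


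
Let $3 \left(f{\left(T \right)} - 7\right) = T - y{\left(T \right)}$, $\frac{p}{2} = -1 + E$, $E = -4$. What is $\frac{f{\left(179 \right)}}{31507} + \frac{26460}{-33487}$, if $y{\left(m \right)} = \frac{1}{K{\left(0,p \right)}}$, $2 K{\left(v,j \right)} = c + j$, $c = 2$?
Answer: $- \frac{3325759851}{4220299636} \approx -0.78804$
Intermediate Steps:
$p = -10$ ($p = 2 \left(-1 - 4\right) = 2 \left(-5\right) = -10$)
$K{\left(v,j \right)} = 1 + \frac{j}{2}$ ($K{\left(v,j \right)} = \frac{2 + j}{2} = 1 + \frac{j}{2}$)
$y{\left(m \right)} = - \frac{1}{4}$ ($y{\left(m \right)} = \frac{1}{1 + \frac{1}{2} \left(-10\right)} = \frac{1}{1 - 5} = \frac{1}{-4} = - \frac{1}{4}$)
$f{\left(T \right)} = \frac{85}{12} + \frac{T}{3}$ ($f{\left(T \right)} = 7 + \frac{T - - \frac{1}{4}}{3} = 7 + \frac{T + \frac{1}{4}}{3} = 7 + \frac{\frac{1}{4} + T}{3} = 7 + \left(\frac{1}{12} + \frac{T}{3}\right) = \frac{85}{12} + \frac{T}{3}$)
$\frac{f{\left(179 \right)}}{31507} + \frac{26460}{-33487} = \frac{\frac{85}{12} + \frac{1}{3} \cdot 179}{31507} + \frac{26460}{-33487} = \left(\frac{85}{12} + \frac{179}{3}\right) \frac{1}{31507} + 26460 \left(- \frac{1}{33487}\right) = \frac{267}{4} \cdot \frac{1}{31507} - \frac{26460}{33487} = \frac{267}{126028} - \frac{26460}{33487} = - \frac{3325759851}{4220299636}$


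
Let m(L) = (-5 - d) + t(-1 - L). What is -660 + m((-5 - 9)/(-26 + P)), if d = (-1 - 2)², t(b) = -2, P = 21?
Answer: -676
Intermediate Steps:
d = 9 (d = (-3)² = 9)
m(L) = -16 (m(L) = (-5 - 1*9) - 2 = (-5 - 9) - 2 = -14 - 2 = -16)
-660 + m((-5 - 9)/(-26 + P)) = -660 - 16 = -676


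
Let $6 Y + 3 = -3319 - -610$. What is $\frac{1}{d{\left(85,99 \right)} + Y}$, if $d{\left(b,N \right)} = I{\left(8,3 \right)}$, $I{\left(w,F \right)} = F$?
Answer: $- \frac{1}{449} \approx -0.0022272$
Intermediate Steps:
$d{\left(b,N \right)} = 3$
$Y = -452$ ($Y = - \frac{1}{2} + \frac{-3319 - -610}{6} = - \frac{1}{2} + \frac{-3319 + 610}{6} = - \frac{1}{2} + \frac{1}{6} \left(-2709\right) = - \frac{1}{2} - \frac{903}{2} = -452$)
$\frac{1}{d{\left(85,99 \right)} + Y} = \frac{1}{3 - 452} = \frac{1}{-449} = - \frac{1}{449}$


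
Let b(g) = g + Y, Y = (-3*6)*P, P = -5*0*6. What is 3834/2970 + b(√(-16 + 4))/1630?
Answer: 71/55 + I*√3/815 ≈ 1.2909 + 0.0021252*I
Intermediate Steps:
P = 0 (P = 0*6 = 0)
Y = 0 (Y = -3*6*0 = -18*0 = 0)
b(g) = g (b(g) = g + 0 = g)
3834/2970 + b(√(-16 + 4))/1630 = 3834/2970 + √(-16 + 4)/1630 = 3834*(1/2970) + √(-12)*(1/1630) = 71/55 + (2*I*√3)*(1/1630) = 71/55 + I*√3/815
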